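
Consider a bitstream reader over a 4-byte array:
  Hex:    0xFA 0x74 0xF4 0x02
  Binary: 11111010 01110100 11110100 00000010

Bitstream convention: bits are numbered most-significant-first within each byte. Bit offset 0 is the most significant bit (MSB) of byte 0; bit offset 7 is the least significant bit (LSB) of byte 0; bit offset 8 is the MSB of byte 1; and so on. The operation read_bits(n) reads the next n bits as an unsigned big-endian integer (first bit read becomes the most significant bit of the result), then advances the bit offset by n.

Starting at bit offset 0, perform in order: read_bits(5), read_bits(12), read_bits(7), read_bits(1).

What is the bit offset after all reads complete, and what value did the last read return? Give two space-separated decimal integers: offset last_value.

Answer: 25 0

Derivation:
Read 1: bits[0:5] width=5 -> value=31 (bin 11111); offset now 5 = byte 0 bit 5; 27 bits remain
Read 2: bits[5:17] width=12 -> value=1257 (bin 010011101001); offset now 17 = byte 2 bit 1; 15 bits remain
Read 3: bits[17:24] width=7 -> value=116 (bin 1110100); offset now 24 = byte 3 bit 0; 8 bits remain
Read 4: bits[24:25] width=1 -> value=0 (bin 0); offset now 25 = byte 3 bit 1; 7 bits remain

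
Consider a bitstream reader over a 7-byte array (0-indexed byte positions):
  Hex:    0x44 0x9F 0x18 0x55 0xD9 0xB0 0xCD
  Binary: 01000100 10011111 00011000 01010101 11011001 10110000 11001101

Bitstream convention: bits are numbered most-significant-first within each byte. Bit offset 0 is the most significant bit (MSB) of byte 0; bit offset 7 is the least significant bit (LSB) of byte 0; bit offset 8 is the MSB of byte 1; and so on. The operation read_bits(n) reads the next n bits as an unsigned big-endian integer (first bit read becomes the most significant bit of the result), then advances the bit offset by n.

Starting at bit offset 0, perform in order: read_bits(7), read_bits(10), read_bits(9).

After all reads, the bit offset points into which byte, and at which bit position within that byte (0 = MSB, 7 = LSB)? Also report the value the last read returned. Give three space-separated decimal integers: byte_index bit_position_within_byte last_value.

Answer: 3 2 97

Derivation:
Read 1: bits[0:7] width=7 -> value=34 (bin 0100010); offset now 7 = byte 0 bit 7; 49 bits remain
Read 2: bits[7:17] width=10 -> value=318 (bin 0100111110); offset now 17 = byte 2 bit 1; 39 bits remain
Read 3: bits[17:26] width=9 -> value=97 (bin 001100001); offset now 26 = byte 3 bit 2; 30 bits remain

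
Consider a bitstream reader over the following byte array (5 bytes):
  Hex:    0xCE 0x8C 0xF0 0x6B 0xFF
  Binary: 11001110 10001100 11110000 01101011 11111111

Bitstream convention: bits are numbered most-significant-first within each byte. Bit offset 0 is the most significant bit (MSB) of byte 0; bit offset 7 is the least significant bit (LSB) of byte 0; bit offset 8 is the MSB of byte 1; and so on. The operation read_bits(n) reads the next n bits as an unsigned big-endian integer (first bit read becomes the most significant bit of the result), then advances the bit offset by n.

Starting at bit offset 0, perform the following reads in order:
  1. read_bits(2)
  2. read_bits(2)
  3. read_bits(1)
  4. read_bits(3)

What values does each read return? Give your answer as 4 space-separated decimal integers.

Read 1: bits[0:2] width=2 -> value=3 (bin 11); offset now 2 = byte 0 bit 2; 38 bits remain
Read 2: bits[2:4] width=2 -> value=0 (bin 00); offset now 4 = byte 0 bit 4; 36 bits remain
Read 3: bits[4:5] width=1 -> value=1 (bin 1); offset now 5 = byte 0 bit 5; 35 bits remain
Read 4: bits[5:8] width=3 -> value=6 (bin 110); offset now 8 = byte 1 bit 0; 32 bits remain

Answer: 3 0 1 6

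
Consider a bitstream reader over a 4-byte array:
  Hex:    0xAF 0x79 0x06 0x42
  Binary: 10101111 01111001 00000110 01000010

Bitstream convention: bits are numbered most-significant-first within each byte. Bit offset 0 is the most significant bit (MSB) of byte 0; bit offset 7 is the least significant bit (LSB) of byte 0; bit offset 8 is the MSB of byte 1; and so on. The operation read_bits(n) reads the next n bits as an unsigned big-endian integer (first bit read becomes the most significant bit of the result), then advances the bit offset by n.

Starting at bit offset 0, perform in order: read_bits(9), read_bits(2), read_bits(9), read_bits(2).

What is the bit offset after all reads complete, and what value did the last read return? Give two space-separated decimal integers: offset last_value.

Answer: 22 1

Derivation:
Read 1: bits[0:9] width=9 -> value=350 (bin 101011110); offset now 9 = byte 1 bit 1; 23 bits remain
Read 2: bits[9:11] width=2 -> value=3 (bin 11); offset now 11 = byte 1 bit 3; 21 bits remain
Read 3: bits[11:20] width=9 -> value=400 (bin 110010000); offset now 20 = byte 2 bit 4; 12 bits remain
Read 4: bits[20:22] width=2 -> value=1 (bin 01); offset now 22 = byte 2 bit 6; 10 bits remain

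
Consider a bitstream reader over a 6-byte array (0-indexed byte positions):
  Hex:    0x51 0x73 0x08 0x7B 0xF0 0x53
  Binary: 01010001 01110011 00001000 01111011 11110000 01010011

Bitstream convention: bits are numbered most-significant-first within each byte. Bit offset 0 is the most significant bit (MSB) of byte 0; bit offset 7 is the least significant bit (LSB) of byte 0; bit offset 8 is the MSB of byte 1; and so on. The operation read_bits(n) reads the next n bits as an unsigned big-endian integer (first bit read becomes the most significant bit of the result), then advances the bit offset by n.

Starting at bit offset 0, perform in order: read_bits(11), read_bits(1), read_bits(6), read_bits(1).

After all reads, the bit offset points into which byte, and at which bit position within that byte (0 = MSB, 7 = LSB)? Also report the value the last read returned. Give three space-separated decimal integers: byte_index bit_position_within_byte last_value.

Read 1: bits[0:11] width=11 -> value=651 (bin 01010001011); offset now 11 = byte 1 bit 3; 37 bits remain
Read 2: bits[11:12] width=1 -> value=1 (bin 1); offset now 12 = byte 1 bit 4; 36 bits remain
Read 3: bits[12:18] width=6 -> value=12 (bin 001100); offset now 18 = byte 2 bit 2; 30 bits remain
Read 4: bits[18:19] width=1 -> value=0 (bin 0); offset now 19 = byte 2 bit 3; 29 bits remain

Answer: 2 3 0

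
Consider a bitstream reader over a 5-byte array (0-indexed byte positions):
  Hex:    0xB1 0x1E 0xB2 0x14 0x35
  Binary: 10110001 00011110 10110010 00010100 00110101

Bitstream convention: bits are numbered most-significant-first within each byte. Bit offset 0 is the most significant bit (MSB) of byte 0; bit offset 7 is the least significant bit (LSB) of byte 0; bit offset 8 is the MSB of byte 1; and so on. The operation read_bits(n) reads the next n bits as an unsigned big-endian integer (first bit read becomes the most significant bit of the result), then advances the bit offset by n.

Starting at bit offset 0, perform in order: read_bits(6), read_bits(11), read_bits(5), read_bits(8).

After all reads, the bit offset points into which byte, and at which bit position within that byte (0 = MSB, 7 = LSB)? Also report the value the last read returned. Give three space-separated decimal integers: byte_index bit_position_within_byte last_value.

Answer: 3 6 133

Derivation:
Read 1: bits[0:6] width=6 -> value=44 (bin 101100); offset now 6 = byte 0 bit 6; 34 bits remain
Read 2: bits[6:17] width=11 -> value=573 (bin 01000111101); offset now 17 = byte 2 bit 1; 23 bits remain
Read 3: bits[17:22] width=5 -> value=12 (bin 01100); offset now 22 = byte 2 bit 6; 18 bits remain
Read 4: bits[22:30] width=8 -> value=133 (bin 10000101); offset now 30 = byte 3 bit 6; 10 bits remain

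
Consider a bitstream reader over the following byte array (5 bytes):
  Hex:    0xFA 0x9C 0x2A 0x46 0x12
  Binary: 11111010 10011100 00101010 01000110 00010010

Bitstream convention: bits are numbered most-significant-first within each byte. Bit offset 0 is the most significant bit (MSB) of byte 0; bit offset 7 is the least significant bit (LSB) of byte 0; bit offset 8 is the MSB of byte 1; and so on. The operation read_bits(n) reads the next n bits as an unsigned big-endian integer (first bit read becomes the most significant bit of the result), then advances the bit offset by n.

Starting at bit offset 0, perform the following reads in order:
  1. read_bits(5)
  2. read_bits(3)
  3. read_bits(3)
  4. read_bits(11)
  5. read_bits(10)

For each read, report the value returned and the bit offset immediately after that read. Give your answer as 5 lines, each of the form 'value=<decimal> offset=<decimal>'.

Answer: value=31 offset=5
value=2 offset=8
value=4 offset=11
value=1802 offset=22
value=582 offset=32

Derivation:
Read 1: bits[0:5] width=5 -> value=31 (bin 11111); offset now 5 = byte 0 bit 5; 35 bits remain
Read 2: bits[5:8] width=3 -> value=2 (bin 010); offset now 8 = byte 1 bit 0; 32 bits remain
Read 3: bits[8:11] width=3 -> value=4 (bin 100); offset now 11 = byte 1 bit 3; 29 bits remain
Read 4: bits[11:22] width=11 -> value=1802 (bin 11100001010); offset now 22 = byte 2 bit 6; 18 bits remain
Read 5: bits[22:32] width=10 -> value=582 (bin 1001000110); offset now 32 = byte 4 bit 0; 8 bits remain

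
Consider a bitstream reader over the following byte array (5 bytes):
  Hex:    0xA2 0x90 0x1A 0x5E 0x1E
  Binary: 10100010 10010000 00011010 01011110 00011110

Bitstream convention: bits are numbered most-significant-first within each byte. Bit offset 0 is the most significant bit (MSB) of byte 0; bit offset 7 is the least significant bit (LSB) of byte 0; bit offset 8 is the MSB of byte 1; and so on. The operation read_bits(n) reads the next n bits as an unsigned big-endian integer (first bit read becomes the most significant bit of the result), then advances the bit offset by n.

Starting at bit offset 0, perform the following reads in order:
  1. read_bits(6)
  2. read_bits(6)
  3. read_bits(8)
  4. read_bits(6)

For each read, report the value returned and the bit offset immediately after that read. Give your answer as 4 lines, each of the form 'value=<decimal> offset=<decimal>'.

Answer: value=40 offset=6
value=41 offset=12
value=1 offset=20
value=41 offset=26

Derivation:
Read 1: bits[0:6] width=6 -> value=40 (bin 101000); offset now 6 = byte 0 bit 6; 34 bits remain
Read 2: bits[6:12] width=6 -> value=41 (bin 101001); offset now 12 = byte 1 bit 4; 28 bits remain
Read 3: bits[12:20] width=8 -> value=1 (bin 00000001); offset now 20 = byte 2 bit 4; 20 bits remain
Read 4: bits[20:26] width=6 -> value=41 (bin 101001); offset now 26 = byte 3 bit 2; 14 bits remain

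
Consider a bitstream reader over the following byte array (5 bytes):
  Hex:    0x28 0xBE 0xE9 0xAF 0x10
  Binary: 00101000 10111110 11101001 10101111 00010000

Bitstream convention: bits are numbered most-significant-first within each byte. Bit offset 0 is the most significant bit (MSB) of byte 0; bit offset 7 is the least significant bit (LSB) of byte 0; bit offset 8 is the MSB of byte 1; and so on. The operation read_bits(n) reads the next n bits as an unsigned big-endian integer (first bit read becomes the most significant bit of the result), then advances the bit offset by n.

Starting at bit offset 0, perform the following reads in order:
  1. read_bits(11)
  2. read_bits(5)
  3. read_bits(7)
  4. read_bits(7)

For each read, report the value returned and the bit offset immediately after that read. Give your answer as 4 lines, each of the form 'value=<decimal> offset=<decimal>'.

Read 1: bits[0:11] width=11 -> value=325 (bin 00101000101); offset now 11 = byte 1 bit 3; 29 bits remain
Read 2: bits[11:16] width=5 -> value=30 (bin 11110); offset now 16 = byte 2 bit 0; 24 bits remain
Read 3: bits[16:23] width=7 -> value=116 (bin 1110100); offset now 23 = byte 2 bit 7; 17 bits remain
Read 4: bits[23:30] width=7 -> value=107 (bin 1101011); offset now 30 = byte 3 bit 6; 10 bits remain

Answer: value=325 offset=11
value=30 offset=16
value=116 offset=23
value=107 offset=30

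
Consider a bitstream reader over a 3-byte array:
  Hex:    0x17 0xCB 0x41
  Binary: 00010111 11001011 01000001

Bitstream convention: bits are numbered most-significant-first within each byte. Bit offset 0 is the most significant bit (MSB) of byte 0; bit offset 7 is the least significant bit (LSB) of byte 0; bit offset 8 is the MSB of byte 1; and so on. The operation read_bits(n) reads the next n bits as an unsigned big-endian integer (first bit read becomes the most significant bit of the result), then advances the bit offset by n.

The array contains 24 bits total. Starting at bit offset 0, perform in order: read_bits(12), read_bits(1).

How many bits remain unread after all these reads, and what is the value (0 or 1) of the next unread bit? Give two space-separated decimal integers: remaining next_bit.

Answer: 11 0

Derivation:
Read 1: bits[0:12] width=12 -> value=380 (bin 000101111100); offset now 12 = byte 1 bit 4; 12 bits remain
Read 2: bits[12:13] width=1 -> value=1 (bin 1); offset now 13 = byte 1 bit 5; 11 bits remain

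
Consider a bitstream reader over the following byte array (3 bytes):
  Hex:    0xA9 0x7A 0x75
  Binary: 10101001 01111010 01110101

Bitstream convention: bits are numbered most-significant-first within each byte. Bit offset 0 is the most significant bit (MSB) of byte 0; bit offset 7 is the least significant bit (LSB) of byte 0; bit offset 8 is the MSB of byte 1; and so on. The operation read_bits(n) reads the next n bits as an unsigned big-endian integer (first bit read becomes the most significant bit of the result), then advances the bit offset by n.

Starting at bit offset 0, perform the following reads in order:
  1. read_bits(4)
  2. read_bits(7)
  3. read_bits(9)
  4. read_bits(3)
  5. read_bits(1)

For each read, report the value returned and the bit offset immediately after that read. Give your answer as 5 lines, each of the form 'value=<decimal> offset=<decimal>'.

Answer: value=10 offset=4
value=75 offset=11
value=423 offset=20
value=2 offset=23
value=1 offset=24

Derivation:
Read 1: bits[0:4] width=4 -> value=10 (bin 1010); offset now 4 = byte 0 bit 4; 20 bits remain
Read 2: bits[4:11] width=7 -> value=75 (bin 1001011); offset now 11 = byte 1 bit 3; 13 bits remain
Read 3: bits[11:20] width=9 -> value=423 (bin 110100111); offset now 20 = byte 2 bit 4; 4 bits remain
Read 4: bits[20:23] width=3 -> value=2 (bin 010); offset now 23 = byte 2 bit 7; 1 bits remain
Read 5: bits[23:24] width=1 -> value=1 (bin 1); offset now 24 = byte 3 bit 0; 0 bits remain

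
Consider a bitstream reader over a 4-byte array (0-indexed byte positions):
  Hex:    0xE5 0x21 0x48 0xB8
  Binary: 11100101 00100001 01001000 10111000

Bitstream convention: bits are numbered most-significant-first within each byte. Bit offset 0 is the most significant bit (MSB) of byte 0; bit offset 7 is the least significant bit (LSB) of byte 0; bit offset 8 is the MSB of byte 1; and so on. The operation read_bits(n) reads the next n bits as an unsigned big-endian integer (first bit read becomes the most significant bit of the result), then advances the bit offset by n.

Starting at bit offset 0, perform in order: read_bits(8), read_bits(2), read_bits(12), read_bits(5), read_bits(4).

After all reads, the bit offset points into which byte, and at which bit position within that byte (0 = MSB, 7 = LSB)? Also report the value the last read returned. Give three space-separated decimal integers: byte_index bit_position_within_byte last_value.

Answer: 3 7 12

Derivation:
Read 1: bits[0:8] width=8 -> value=229 (bin 11100101); offset now 8 = byte 1 bit 0; 24 bits remain
Read 2: bits[8:10] width=2 -> value=0 (bin 00); offset now 10 = byte 1 bit 2; 22 bits remain
Read 3: bits[10:22] width=12 -> value=2130 (bin 100001010010); offset now 22 = byte 2 bit 6; 10 bits remain
Read 4: bits[22:27] width=5 -> value=5 (bin 00101); offset now 27 = byte 3 bit 3; 5 bits remain
Read 5: bits[27:31] width=4 -> value=12 (bin 1100); offset now 31 = byte 3 bit 7; 1 bits remain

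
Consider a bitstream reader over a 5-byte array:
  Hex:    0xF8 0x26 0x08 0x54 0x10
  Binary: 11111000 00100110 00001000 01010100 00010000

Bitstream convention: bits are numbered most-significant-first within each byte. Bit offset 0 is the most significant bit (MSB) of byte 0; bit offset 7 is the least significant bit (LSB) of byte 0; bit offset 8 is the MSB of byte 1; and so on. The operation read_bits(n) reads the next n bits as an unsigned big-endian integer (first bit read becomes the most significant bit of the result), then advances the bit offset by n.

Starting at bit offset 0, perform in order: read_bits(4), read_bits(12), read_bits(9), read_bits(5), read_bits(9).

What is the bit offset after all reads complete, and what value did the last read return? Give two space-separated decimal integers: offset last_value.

Answer: 39 8

Derivation:
Read 1: bits[0:4] width=4 -> value=15 (bin 1111); offset now 4 = byte 0 bit 4; 36 bits remain
Read 2: bits[4:16] width=12 -> value=2086 (bin 100000100110); offset now 16 = byte 2 bit 0; 24 bits remain
Read 3: bits[16:25] width=9 -> value=16 (bin 000010000); offset now 25 = byte 3 bit 1; 15 bits remain
Read 4: bits[25:30] width=5 -> value=21 (bin 10101); offset now 30 = byte 3 bit 6; 10 bits remain
Read 5: bits[30:39] width=9 -> value=8 (bin 000001000); offset now 39 = byte 4 bit 7; 1 bits remain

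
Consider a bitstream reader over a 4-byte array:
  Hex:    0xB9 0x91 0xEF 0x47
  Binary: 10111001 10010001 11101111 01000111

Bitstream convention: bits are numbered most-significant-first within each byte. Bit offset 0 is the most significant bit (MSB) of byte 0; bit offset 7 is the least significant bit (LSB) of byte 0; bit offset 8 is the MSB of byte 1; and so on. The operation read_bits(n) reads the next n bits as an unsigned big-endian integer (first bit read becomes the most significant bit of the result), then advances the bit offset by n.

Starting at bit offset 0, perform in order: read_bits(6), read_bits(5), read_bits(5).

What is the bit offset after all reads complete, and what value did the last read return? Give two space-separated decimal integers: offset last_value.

Answer: 16 17

Derivation:
Read 1: bits[0:6] width=6 -> value=46 (bin 101110); offset now 6 = byte 0 bit 6; 26 bits remain
Read 2: bits[6:11] width=5 -> value=12 (bin 01100); offset now 11 = byte 1 bit 3; 21 bits remain
Read 3: bits[11:16] width=5 -> value=17 (bin 10001); offset now 16 = byte 2 bit 0; 16 bits remain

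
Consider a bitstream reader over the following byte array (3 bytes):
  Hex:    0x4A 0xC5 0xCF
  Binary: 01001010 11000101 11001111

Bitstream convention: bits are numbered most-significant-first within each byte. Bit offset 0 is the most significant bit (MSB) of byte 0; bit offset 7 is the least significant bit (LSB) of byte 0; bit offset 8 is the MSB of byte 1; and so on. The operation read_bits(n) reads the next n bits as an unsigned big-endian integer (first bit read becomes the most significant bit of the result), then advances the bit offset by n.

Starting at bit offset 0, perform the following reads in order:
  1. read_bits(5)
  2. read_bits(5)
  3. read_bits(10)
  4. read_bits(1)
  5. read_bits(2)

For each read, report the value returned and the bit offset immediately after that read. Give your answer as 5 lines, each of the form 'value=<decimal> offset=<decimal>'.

Answer: value=9 offset=5
value=11 offset=10
value=92 offset=20
value=1 offset=21
value=3 offset=23

Derivation:
Read 1: bits[0:5] width=5 -> value=9 (bin 01001); offset now 5 = byte 0 bit 5; 19 bits remain
Read 2: bits[5:10] width=5 -> value=11 (bin 01011); offset now 10 = byte 1 bit 2; 14 bits remain
Read 3: bits[10:20] width=10 -> value=92 (bin 0001011100); offset now 20 = byte 2 bit 4; 4 bits remain
Read 4: bits[20:21] width=1 -> value=1 (bin 1); offset now 21 = byte 2 bit 5; 3 bits remain
Read 5: bits[21:23] width=2 -> value=3 (bin 11); offset now 23 = byte 2 bit 7; 1 bits remain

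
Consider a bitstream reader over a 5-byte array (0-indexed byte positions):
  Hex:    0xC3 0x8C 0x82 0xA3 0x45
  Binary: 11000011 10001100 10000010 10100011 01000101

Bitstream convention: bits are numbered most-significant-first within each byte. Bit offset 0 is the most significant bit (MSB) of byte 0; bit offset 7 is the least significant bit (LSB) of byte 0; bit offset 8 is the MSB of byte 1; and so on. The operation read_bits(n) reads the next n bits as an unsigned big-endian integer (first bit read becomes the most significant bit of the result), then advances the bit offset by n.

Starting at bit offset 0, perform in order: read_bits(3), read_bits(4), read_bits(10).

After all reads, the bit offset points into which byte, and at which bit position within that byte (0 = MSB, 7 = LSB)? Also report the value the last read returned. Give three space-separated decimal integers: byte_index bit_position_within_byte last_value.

Read 1: bits[0:3] width=3 -> value=6 (bin 110); offset now 3 = byte 0 bit 3; 37 bits remain
Read 2: bits[3:7] width=4 -> value=1 (bin 0001); offset now 7 = byte 0 bit 7; 33 bits remain
Read 3: bits[7:17] width=10 -> value=793 (bin 1100011001); offset now 17 = byte 2 bit 1; 23 bits remain

Answer: 2 1 793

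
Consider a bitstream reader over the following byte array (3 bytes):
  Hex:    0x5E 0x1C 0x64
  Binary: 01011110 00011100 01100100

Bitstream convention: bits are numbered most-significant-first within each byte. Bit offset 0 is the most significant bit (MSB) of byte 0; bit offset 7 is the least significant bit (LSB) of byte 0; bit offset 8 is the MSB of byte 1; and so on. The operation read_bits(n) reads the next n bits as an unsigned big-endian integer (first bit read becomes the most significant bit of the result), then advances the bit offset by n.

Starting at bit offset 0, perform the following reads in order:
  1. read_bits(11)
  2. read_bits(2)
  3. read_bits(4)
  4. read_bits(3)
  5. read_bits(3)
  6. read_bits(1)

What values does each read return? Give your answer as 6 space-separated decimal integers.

Answer: 752 3 8 6 2 0

Derivation:
Read 1: bits[0:11] width=11 -> value=752 (bin 01011110000); offset now 11 = byte 1 bit 3; 13 bits remain
Read 2: bits[11:13] width=2 -> value=3 (bin 11); offset now 13 = byte 1 bit 5; 11 bits remain
Read 3: bits[13:17] width=4 -> value=8 (bin 1000); offset now 17 = byte 2 bit 1; 7 bits remain
Read 4: bits[17:20] width=3 -> value=6 (bin 110); offset now 20 = byte 2 bit 4; 4 bits remain
Read 5: bits[20:23] width=3 -> value=2 (bin 010); offset now 23 = byte 2 bit 7; 1 bits remain
Read 6: bits[23:24] width=1 -> value=0 (bin 0); offset now 24 = byte 3 bit 0; 0 bits remain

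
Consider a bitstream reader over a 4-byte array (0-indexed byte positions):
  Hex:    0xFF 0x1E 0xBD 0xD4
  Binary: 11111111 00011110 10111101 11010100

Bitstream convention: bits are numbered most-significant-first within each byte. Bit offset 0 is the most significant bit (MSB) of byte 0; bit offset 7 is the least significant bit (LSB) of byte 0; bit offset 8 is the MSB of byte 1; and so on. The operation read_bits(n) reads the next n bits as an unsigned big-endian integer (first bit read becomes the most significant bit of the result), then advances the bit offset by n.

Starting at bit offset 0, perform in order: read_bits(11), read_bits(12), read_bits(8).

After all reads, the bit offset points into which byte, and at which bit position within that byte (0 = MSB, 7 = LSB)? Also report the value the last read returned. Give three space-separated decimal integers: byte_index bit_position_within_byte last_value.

Read 1: bits[0:11] width=11 -> value=2040 (bin 11111111000); offset now 11 = byte 1 bit 3; 21 bits remain
Read 2: bits[11:23] width=12 -> value=3934 (bin 111101011110); offset now 23 = byte 2 bit 7; 9 bits remain
Read 3: bits[23:31] width=8 -> value=234 (bin 11101010); offset now 31 = byte 3 bit 7; 1 bits remain

Answer: 3 7 234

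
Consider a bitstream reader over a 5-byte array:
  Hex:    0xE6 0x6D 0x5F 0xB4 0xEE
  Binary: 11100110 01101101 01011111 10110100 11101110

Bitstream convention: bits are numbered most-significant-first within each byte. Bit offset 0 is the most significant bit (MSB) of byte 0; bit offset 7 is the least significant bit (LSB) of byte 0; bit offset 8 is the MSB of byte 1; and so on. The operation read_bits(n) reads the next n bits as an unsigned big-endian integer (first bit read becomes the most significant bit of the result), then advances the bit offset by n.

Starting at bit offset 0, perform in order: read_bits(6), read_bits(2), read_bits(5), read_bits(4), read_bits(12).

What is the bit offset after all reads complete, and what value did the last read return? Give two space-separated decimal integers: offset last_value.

Answer: 29 3062

Derivation:
Read 1: bits[0:6] width=6 -> value=57 (bin 111001); offset now 6 = byte 0 bit 6; 34 bits remain
Read 2: bits[6:8] width=2 -> value=2 (bin 10); offset now 8 = byte 1 bit 0; 32 bits remain
Read 3: bits[8:13] width=5 -> value=13 (bin 01101); offset now 13 = byte 1 bit 5; 27 bits remain
Read 4: bits[13:17] width=4 -> value=10 (bin 1010); offset now 17 = byte 2 bit 1; 23 bits remain
Read 5: bits[17:29] width=12 -> value=3062 (bin 101111110110); offset now 29 = byte 3 bit 5; 11 bits remain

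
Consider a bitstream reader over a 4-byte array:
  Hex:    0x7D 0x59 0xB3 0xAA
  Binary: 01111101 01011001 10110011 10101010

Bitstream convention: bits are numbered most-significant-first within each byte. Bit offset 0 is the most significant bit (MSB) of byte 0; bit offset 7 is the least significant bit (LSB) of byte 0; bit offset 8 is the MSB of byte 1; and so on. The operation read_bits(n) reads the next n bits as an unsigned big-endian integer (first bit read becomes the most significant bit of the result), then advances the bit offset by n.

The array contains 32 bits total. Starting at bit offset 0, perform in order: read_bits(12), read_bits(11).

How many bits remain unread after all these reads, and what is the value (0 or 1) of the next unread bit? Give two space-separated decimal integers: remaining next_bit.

Read 1: bits[0:12] width=12 -> value=2005 (bin 011111010101); offset now 12 = byte 1 bit 4; 20 bits remain
Read 2: bits[12:23] width=11 -> value=1241 (bin 10011011001); offset now 23 = byte 2 bit 7; 9 bits remain

Answer: 9 1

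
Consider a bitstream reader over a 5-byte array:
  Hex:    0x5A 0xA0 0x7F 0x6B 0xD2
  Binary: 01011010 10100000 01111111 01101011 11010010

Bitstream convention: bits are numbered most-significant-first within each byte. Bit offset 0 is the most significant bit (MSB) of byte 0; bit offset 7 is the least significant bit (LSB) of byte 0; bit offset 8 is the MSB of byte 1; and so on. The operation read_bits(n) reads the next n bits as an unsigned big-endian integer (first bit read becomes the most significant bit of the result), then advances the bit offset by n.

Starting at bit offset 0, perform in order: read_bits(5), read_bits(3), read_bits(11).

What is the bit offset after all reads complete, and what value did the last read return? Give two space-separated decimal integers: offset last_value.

Read 1: bits[0:5] width=5 -> value=11 (bin 01011); offset now 5 = byte 0 bit 5; 35 bits remain
Read 2: bits[5:8] width=3 -> value=2 (bin 010); offset now 8 = byte 1 bit 0; 32 bits remain
Read 3: bits[8:19] width=11 -> value=1283 (bin 10100000011); offset now 19 = byte 2 bit 3; 21 bits remain

Answer: 19 1283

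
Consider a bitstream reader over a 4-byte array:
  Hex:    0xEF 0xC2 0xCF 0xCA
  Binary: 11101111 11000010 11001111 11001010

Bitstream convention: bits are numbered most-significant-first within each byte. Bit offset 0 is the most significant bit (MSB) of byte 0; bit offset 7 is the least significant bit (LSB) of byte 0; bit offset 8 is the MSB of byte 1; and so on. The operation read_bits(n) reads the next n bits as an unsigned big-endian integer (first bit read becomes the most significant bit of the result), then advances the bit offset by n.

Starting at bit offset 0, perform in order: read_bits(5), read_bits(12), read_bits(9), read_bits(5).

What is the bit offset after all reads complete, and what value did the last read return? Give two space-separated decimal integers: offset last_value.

Answer: 31 5

Derivation:
Read 1: bits[0:5] width=5 -> value=29 (bin 11101); offset now 5 = byte 0 bit 5; 27 bits remain
Read 2: bits[5:17] width=12 -> value=3973 (bin 111110000101); offset now 17 = byte 2 bit 1; 15 bits remain
Read 3: bits[17:26] width=9 -> value=319 (bin 100111111); offset now 26 = byte 3 bit 2; 6 bits remain
Read 4: bits[26:31] width=5 -> value=5 (bin 00101); offset now 31 = byte 3 bit 7; 1 bits remain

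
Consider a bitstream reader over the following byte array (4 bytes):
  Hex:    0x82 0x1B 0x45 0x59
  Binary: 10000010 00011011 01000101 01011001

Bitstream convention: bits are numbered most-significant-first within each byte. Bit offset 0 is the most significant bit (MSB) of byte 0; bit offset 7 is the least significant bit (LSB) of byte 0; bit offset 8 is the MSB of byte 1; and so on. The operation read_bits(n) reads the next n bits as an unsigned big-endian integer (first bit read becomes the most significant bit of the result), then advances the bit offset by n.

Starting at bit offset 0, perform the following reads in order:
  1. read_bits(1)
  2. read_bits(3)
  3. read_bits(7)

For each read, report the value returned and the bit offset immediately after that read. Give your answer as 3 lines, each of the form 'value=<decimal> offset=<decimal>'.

Answer: value=1 offset=1
value=0 offset=4
value=16 offset=11

Derivation:
Read 1: bits[0:1] width=1 -> value=1 (bin 1); offset now 1 = byte 0 bit 1; 31 bits remain
Read 2: bits[1:4] width=3 -> value=0 (bin 000); offset now 4 = byte 0 bit 4; 28 bits remain
Read 3: bits[4:11] width=7 -> value=16 (bin 0010000); offset now 11 = byte 1 bit 3; 21 bits remain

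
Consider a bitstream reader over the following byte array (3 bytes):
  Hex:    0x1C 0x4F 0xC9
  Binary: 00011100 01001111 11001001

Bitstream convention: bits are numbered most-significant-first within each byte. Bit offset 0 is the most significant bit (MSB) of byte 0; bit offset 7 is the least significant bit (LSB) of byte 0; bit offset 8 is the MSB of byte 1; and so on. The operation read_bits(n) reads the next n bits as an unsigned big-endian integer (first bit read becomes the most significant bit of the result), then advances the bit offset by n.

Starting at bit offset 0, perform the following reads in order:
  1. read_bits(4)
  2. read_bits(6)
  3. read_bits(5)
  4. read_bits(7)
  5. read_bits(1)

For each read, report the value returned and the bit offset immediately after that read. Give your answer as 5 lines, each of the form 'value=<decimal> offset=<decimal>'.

Read 1: bits[0:4] width=4 -> value=1 (bin 0001); offset now 4 = byte 0 bit 4; 20 bits remain
Read 2: bits[4:10] width=6 -> value=49 (bin 110001); offset now 10 = byte 1 bit 2; 14 bits remain
Read 3: bits[10:15] width=5 -> value=7 (bin 00111); offset now 15 = byte 1 bit 7; 9 bits remain
Read 4: bits[15:22] width=7 -> value=114 (bin 1110010); offset now 22 = byte 2 bit 6; 2 bits remain
Read 5: bits[22:23] width=1 -> value=0 (bin 0); offset now 23 = byte 2 bit 7; 1 bits remain

Answer: value=1 offset=4
value=49 offset=10
value=7 offset=15
value=114 offset=22
value=0 offset=23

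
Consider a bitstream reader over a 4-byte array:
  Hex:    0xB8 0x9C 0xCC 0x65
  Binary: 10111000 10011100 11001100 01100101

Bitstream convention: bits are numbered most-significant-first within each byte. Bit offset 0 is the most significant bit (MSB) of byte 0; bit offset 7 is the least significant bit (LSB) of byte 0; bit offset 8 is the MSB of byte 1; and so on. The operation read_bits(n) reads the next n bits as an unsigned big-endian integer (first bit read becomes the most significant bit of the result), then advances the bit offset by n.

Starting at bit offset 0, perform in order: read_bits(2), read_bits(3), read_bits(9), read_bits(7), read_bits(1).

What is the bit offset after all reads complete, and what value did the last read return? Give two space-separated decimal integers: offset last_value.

Answer: 22 1

Derivation:
Read 1: bits[0:2] width=2 -> value=2 (bin 10); offset now 2 = byte 0 bit 2; 30 bits remain
Read 2: bits[2:5] width=3 -> value=7 (bin 111); offset now 5 = byte 0 bit 5; 27 bits remain
Read 3: bits[5:14] width=9 -> value=39 (bin 000100111); offset now 14 = byte 1 bit 6; 18 bits remain
Read 4: bits[14:21] width=7 -> value=25 (bin 0011001); offset now 21 = byte 2 bit 5; 11 bits remain
Read 5: bits[21:22] width=1 -> value=1 (bin 1); offset now 22 = byte 2 bit 6; 10 bits remain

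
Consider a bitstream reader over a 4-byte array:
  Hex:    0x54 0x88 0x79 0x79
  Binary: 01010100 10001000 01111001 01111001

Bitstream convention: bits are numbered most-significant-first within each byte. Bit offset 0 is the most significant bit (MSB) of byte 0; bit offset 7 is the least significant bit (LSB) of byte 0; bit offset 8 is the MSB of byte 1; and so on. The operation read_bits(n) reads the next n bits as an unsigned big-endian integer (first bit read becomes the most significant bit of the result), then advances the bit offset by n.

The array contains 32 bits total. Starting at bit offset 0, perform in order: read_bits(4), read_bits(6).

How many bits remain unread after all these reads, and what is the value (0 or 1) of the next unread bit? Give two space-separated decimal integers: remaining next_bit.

Answer: 22 0

Derivation:
Read 1: bits[0:4] width=4 -> value=5 (bin 0101); offset now 4 = byte 0 bit 4; 28 bits remain
Read 2: bits[4:10] width=6 -> value=18 (bin 010010); offset now 10 = byte 1 bit 2; 22 bits remain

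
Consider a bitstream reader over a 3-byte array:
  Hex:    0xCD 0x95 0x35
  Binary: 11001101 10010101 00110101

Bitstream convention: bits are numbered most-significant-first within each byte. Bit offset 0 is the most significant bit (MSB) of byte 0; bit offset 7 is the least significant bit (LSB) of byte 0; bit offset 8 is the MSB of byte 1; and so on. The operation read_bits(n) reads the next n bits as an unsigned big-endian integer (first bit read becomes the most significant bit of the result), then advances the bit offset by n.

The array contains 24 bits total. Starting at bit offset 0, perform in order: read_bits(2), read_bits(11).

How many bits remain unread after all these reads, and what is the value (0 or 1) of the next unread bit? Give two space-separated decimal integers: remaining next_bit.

Answer: 11 1

Derivation:
Read 1: bits[0:2] width=2 -> value=3 (bin 11); offset now 2 = byte 0 bit 2; 22 bits remain
Read 2: bits[2:13] width=11 -> value=434 (bin 00110110010); offset now 13 = byte 1 bit 5; 11 bits remain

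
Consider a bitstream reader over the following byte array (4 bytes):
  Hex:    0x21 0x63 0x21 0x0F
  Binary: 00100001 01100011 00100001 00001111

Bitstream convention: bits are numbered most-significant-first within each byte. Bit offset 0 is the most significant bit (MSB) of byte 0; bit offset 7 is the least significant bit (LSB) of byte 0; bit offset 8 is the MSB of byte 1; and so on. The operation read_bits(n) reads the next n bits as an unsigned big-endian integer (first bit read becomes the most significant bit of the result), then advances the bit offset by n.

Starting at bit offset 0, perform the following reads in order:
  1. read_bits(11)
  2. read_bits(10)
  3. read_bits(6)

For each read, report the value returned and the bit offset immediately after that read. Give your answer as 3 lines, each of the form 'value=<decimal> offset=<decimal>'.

Answer: value=267 offset=11
value=100 offset=21
value=8 offset=27

Derivation:
Read 1: bits[0:11] width=11 -> value=267 (bin 00100001011); offset now 11 = byte 1 bit 3; 21 bits remain
Read 2: bits[11:21] width=10 -> value=100 (bin 0001100100); offset now 21 = byte 2 bit 5; 11 bits remain
Read 3: bits[21:27] width=6 -> value=8 (bin 001000); offset now 27 = byte 3 bit 3; 5 bits remain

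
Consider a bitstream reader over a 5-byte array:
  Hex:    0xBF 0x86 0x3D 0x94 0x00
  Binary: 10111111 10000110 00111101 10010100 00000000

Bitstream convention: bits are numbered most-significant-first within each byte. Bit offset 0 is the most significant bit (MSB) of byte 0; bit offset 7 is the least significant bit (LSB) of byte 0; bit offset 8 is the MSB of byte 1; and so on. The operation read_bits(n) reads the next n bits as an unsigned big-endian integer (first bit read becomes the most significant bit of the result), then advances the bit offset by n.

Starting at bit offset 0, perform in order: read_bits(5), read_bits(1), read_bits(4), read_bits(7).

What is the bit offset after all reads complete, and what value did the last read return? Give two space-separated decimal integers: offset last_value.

Answer: 17 12

Derivation:
Read 1: bits[0:5] width=5 -> value=23 (bin 10111); offset now 5 = byte 0 bit 5; 35 bits remain
Read 2: bits[5:6] width=1 -> value=1 (bin 1); offset now 6 = byte 0 bit 6; 34 bits remain
Read 3: bits[6:10] width=4 -> value=14 (bin 1110); offset now 10 = byte 1 bit 2; 30 bits remain
Read 4: bits[10:17] width=7 -> value=12 (bin 0001100); offset now 17 = byte 2 bit 1; 23 bits remain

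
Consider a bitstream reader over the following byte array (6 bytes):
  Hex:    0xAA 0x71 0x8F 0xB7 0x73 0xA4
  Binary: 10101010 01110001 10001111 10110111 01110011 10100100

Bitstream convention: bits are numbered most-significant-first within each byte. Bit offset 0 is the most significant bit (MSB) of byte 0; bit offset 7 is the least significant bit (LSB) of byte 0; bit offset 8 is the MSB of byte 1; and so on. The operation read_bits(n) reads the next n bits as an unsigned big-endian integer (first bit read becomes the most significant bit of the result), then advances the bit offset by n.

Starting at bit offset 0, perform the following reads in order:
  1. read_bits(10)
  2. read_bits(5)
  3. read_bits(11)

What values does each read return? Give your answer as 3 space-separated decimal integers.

Answer: 681 24 1598

Derivation:
Read 1: bits[0:10] width=10 -> value=681 (bin 1010101001); offset now 10 = byte 1 bit 2; 38 bits remain
Read 2: bits[10:15] width=5 -> value=24 (bin 11000); offset now 15 = byte 1 bit 7; 33 bits remain
Read 3: bits[15:26] width=11 -> value=1598 (bin 11000111110); offset now 26 = byte 3 bit 2; 22 bits remain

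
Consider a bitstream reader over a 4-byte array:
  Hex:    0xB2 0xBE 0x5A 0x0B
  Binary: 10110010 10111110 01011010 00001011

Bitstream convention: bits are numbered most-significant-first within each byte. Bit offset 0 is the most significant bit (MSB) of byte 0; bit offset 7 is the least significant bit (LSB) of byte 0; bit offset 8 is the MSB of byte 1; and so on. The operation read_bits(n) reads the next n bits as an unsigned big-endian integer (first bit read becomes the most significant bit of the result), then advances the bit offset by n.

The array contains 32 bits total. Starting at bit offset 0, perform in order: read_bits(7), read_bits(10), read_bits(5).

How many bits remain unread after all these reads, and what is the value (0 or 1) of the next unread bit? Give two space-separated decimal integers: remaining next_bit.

Read 1: bits[0:7] width=7 -> value=89 (bin 1011001); offset now 7 = byte 0 bit 7; 25 bits remain
Read 2: bits[7:17] width=10 -> value=380 (bin 0101111100); offset now 17 = byte 2 bit 1; 15 bits remain
Read 3: bits[17:22] width=5 -> value=22 (bin 10110); offset now 22 = byte 2 bit 6; 10 bits remain

Answer: 10 1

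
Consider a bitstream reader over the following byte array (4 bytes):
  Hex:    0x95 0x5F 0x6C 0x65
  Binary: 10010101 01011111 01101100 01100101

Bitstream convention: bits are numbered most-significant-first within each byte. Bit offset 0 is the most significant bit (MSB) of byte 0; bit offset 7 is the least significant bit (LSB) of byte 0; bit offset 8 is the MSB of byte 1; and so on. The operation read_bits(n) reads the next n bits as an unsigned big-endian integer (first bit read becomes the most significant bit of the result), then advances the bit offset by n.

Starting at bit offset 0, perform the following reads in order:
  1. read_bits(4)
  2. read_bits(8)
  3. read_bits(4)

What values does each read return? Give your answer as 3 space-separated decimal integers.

Answer: 9 85 15

Derivation:
Read 1: bits[0:4] width=4 -> value=9 (bin 1001); offset now 4 = byte 0 bit 4; 28 bits remain
Read 2: bits[4:12] width=8 -> value=85 (bin 01010101); offset now 12 = byte 1 bit 4; 20 bits remain
Read 3: bits[12:16] width=4 -> value=15 (bin 1111); offset now 16 = byte 2 bit 0; 16 bits remain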